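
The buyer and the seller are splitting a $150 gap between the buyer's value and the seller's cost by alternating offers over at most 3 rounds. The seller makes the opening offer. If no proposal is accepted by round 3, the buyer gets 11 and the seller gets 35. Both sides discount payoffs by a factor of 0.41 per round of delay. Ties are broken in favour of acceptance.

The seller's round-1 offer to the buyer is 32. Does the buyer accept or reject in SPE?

Reject

Work out the buyer's continuation value if the offer is rejected.
Round 3 (the seller proposes): the buyer gets 11 if talks fail, so the seller offers 11 and keeps 139.
Round 2 (the buyer proposes): the seller can get 139 next round, worth 0.41 × 139 = 56.99 now. The buyer offers 56.99 and keeps 150 − 56.99 = 93.01.
So by rejecting in round 1, the buyer gets 93.01 next round, worth 0.41 × 93.01 = 38.1341 now.
Offer 32 < 38.1341, so the buyer rejects.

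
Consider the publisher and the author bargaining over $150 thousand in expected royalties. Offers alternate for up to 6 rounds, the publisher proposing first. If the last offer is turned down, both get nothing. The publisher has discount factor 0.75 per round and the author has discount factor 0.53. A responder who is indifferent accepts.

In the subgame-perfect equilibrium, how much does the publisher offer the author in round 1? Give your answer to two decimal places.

Solve by backward induction from round 6.
Round 6 (the author proposes): the publisher will accept anything ≥ 0, so the author offers 0 and keeps 150.
Round 5 (the publisher proposes): the author can get 150 next round, worth 0.53 × 150 = 79.5 now. The publisher offers 79.5 and keeps 150 − 79.5 = 70.5.
Round 4 (the author proposes): the publisher can get 70.5 next round, worth 0.75 × 70.5 = 52.875 now. The author offers 52.875 and keeps 150 − 52.875 = 97.125.
Round 3 (the publisher proposes): the author can get 97.125 next round, worth 0.53 × 97.125 = 51.47625 now, so the publisher offers 51.47625, keeping 98.52375.
Round 2 (the author proposes): the publisher can get 98.52375 next round, worth 0.75 × 98.52375 = 73.8928125 now. The author offers 73.8928125 and keeps 150 − 73.8928125 = 76.1071875.
Round 1 (the publisher proposes): the author can get 76.1071875 next round, worth 0.53 × 76.1071875 = 40.336809375 now; the publisher offers that and keeps 109.663190625.

40.34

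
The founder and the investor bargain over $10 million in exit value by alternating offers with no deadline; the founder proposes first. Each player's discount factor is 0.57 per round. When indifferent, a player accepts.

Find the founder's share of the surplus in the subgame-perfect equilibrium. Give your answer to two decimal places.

6.37

When the founder proposes, the investor accepts any offer worth at least 0.57 times what the investor would get by proposing next round; and vice versa.
This gives x = 10 − 0.57y and y = 10 − 0.57x, where x and y are each side's share when it proposes.
Hence (1 − 0.57·0.57)x = 10(1 − 0.57), i.e. 0.6751·x = 4.3.
x ≈ 6.3694; the investor's share is 10 − x ≈ 3.6306.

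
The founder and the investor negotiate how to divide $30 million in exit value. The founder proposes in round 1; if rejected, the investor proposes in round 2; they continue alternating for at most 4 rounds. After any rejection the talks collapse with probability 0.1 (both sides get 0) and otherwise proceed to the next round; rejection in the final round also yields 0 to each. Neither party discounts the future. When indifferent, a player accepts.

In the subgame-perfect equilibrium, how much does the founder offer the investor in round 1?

24.57

By backward induction:
Round 4 (the investor proposes): rejection yields 0 for the founder; the investor offers 0 and keeps 30.
Round 3 (the founder proposes): rejecting gives the investor an expected 0.9 × 30 = 27. The founder offers 27 and keeps 30 − 27 = 3.
Round 2 (the investor proposes): rejecting gives the founder an expected 0.9 × 3 = 2.7, so the investor offers 2.7, keeping 27.3.
Round 1 (the founder proposes): rejecting gives the investor an expected 0.9 × 27.3 = 24.57. The founder offers 24.57 and keeps 30 − 24.57 = 5.43.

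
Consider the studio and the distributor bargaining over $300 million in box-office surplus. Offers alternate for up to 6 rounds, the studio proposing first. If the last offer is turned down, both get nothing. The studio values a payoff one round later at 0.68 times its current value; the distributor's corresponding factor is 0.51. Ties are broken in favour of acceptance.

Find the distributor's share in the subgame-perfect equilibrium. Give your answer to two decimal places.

84.34

Work backward from the last round.
Round 6 (the distributor proposes): the studio will accept anything ≥ 0, so the distributor offers 0 and keeps 300.
Round 5 (the studio proposes): the distributor can get 300 next round, worth 0.51 × 300 = 153 now; the studio offers that and keeps 147.
Round 4 (the distributor proposes): the studio can get 147 next round, worth 0.68 × 147 = 99.96 now. The distributor offers 99.96 and keeps 300 − 99.96 = 200.04.
Round 3 (the studio proposes): the distributor can get 200.04 next round, worth 0.51 × 200.04 = 102.0204 now, so the studio offers 102.0204, keeping 197.9796.
Round 2 (the distributor proposes): the studio can get 197.9796 next round, worth 0.68 × 197.9796 = 134.626128 now, so the distributor offers 134.626128, keeping 165.373872.
Round 1 (the studio proposes): the distributor can get 165.373872 next round, worth 0.51 × 165.373872 = 84.34067472 now; the studio offers that and keeps 215.65932528.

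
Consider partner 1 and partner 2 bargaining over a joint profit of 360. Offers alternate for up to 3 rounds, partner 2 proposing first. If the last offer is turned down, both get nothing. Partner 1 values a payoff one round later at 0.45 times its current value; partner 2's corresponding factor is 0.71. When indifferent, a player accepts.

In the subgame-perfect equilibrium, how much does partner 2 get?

Round 3 (partner 2 proposes): partner 1 will accept anything ≥ 0, so partner 2 offers 0 and keeps 360.
Round 2 (partner 1 proposes): partner 2 can get 360 next round, worth 0.71 × 360 = 255.6 now; partner 1 offers that and keeps 104.4.
Round 1 (partner 2 proposes): partner 1 can get 104.4 next round, worth 0.45 × 104.4 = 46.98 now; partner 2 offers that and keeps 313.02.

313.02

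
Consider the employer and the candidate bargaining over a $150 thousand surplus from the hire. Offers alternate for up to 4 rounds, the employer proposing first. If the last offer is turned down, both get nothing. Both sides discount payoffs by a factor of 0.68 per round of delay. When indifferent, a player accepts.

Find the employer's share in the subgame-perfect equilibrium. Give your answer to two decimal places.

70.20

Round 4 (the candidate proposes): rejection yields 0 for the employer; the candidate offers 0 and keeps 150.
Round 3 (the employer proposes): the candidate can get 150 next round, worth 0.68 × 150 = 102 now. The employer offers 102 and keeps 150 − 102 = 48.
Round 2 (the candidate proposes): the employer can get 48 next round, worth 0.68 × 48 = 32.64 now. The candidate offers 32.64 and keeps 150 − 32.64 = 117.36.
Round 1 (the employer proposes): the candidate can get 117.36 next round, worth 0.68 × 117.36 = 79.8048 now. The employer offers 79.8048 and keeps 150 − 79.8048 = 70.1952.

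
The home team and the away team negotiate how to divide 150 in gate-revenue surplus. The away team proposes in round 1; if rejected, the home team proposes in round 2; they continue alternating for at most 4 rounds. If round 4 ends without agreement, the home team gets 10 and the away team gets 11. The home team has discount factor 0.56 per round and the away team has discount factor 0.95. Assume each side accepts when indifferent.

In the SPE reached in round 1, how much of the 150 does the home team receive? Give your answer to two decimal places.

Work backward from the last round.
Round 4 (the home team proposes): the away team gets 11 if talks fail, so the home team offers 11 and keeps 139.
Round 3 (the away team proposes): the home team can get 139 next round, worth 0.56 × 139 = 77.84 now; the away team offers that and keeps 72.16.
Round 2 (the home team proposes): the away team can get 72.16 next round, worth 0.95 × 72.16 = 68.552 now. The home team offers 68.552 and keeps 150 − 68.552 = 81.448.
Round 1 (the away team proposes): the home team can get 81.448 next round, worth 0.56 × 81.448 = 45.61088 now; the away team offers that and keeps 104.38912.

45.61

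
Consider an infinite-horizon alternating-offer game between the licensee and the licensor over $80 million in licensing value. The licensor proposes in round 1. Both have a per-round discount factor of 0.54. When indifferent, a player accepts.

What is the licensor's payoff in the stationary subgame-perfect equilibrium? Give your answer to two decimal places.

When the licensor proposes, the licensee accepts any offer worth at least 0.54 times what the licensee would get by proposing next round; and vice versa.
This gives x = 80 − 0.54y and y = 80 − 0.54x, where x and y are each side's share when it proposes.
Hence (1 − 0.54·0.54)x = 80(1 − 0.54), i.e. 0.7084·x = 36.8.
x ≈ 51.9481; the licensee's share is 80 − x ≈ 28.0519.

51.95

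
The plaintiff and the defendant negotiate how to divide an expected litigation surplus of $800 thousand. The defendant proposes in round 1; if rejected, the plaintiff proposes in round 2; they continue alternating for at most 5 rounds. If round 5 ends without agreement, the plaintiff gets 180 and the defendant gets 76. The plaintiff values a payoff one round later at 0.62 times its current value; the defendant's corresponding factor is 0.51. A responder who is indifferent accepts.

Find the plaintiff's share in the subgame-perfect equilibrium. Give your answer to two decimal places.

By backward induction:
Round 5 (the defendant proposes): the plaintiff gets 180 if talks fail, so the defendant offers 180 and keeps 620.
Round 4 (the plaintiff proposes): the defendant can get 620 next round, worth 0.51 × 620 = 316.2 now. The plaintiff offers 316.2 and keeps 800 − 316.2 = 483.8.
Round 3 (the defendant proposes): the plaintiff can get 483.8 next round, worth 0.62 × 483.8 = 299.956 now, so the defendant offers 299.956, keeping 500.044.
Round 2 (the plaintiff proposes): the defendant can get 500.044 next round, worth 0.51 × 500.044 = 255.02244 now, so the plaintiff offers 255.02244, keeping 544.97756.
Round 1 (the defendant proposes): the plaintiff can get 544.97756 next round, worth 0.62 × 544.97756 = 337.8860872 now. The defendant offers 337.8860872 and keeps 800 − 337.8860872 = 462.1139128.

337.89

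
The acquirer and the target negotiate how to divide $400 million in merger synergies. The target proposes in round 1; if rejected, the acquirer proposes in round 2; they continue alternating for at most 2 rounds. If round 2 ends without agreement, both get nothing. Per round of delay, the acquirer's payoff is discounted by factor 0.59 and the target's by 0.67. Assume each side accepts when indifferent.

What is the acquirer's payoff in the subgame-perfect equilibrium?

236

Round 2 (the acquirer proposes): rejection yields 0 for the target; the acquirer offers 0 and keeps 400.
Round 1 (the target proposes): the acquirer can get 400 next round, worth 0.59 × 400 = 236 now. The target offers 236 and keeps 400 − 236 = 164.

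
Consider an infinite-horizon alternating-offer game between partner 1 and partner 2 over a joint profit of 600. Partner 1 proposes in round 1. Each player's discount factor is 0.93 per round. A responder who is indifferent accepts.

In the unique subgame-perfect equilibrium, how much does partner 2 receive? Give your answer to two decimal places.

Let x be partner 1's share when partner 1 proposes and y be partner 2's share when partner 2 proposes.
Partner 2 accepts iff offered ≥ 0.93·y, so x = 600 − 0.93y. Symmetrically y = 600 − 0.93x.
Substituting: x = 600 − 0.93(600 − 0.93x), giving x(1 − 0.93·0.93) = 600(1 − 0.93).
So x = 600 × 0.07 / 0.1351 ≈ 310.8808, and partner 2 receives 600 − x ≈ 289.1192.

289.12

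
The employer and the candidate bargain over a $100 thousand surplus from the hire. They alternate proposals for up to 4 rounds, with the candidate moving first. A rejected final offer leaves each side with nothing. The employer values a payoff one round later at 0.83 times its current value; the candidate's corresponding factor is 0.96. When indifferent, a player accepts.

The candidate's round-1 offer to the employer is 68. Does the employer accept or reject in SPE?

Round 4 (the employer proposes): rejection yields 0 for the candidate; the employer offers 0 and keeps 100.
Round 3 (the candidate proposes): the employer can get 100 next round, worth 0.83 × 100 = 83 now. The candidate offers 83 and keeps 100 − 83 = 17.
Round 2 (the employer proposes): the candidate can get 17 next round, worth 0.96 × 17 = 16.32 now, so the employer offers 16.32, keeping 83.68.
So by rejecting in round 1, the employer gets 83.68 next round, worth 0.83 × 83.68 = 69.4544 now.
Offer 68 < 69.4544, so the employer rejects.

Reject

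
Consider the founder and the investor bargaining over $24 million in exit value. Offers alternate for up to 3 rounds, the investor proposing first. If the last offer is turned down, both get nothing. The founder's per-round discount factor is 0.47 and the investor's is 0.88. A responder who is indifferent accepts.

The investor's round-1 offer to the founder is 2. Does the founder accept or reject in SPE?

Round 3 (the investor proposes): the founder will accept anything ≥ 0, so the investor offers 0 and keeps 24.
Round 2 (the founder proposes): the investor can get 24 next round, worth 0.88 × 24 = 21.12 now. The founder offers 21.12 and keeps 24 − 21.12 = 2.88.
So by rejecting in round 1, the founder gets 2.88 next round, worth 0.47 × 2.88 = 1.3536 now.
Offer 2 ≥ 1.3536, so the founder accepts.

Accept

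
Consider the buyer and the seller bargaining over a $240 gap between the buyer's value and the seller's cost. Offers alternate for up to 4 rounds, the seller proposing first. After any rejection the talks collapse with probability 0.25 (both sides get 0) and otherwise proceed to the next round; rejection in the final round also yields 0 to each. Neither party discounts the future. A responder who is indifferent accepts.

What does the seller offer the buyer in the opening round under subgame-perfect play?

By backward induction:
Round 4 (the buyer proposes): the seller will accept anything ≥ 0, so the buyer offers 0 and keeps 240.
Round 3 (the seller proposes): rejecting gives the buyer an expected 0.75 × 240 = 180; the seller offers that and keeps 60.
Round 2 (the buyer proposes): rejecting gives the seller an expected 0.75 × 60 = 45, so the buyer offers 45, keeping 195.
Round 1 (the seller proposes): rejecting gives the buyer an expected 0.75 × 195 = 146.25. The seller offers 146.25 and keeps 240 − 146.25 = 93.75.

146.25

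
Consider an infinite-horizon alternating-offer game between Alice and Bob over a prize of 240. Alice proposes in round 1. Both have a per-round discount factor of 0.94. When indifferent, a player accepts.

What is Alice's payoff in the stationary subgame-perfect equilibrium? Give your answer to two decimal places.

123.71

Let x be Alice's share when Alice proposes and y be Bob's share when Bob proposes.
Bob accepts iff offered ≥ 0.94·y, so x = 240 − 0.94y. Symmetrically y = 240 − 0.94x.
Substituting: x = 240 − 0.94(240 − 0.94x), giving x(1 − 0.94·0.94) = 240(1 − 0.94).
So x = 240 × 0.06 / 0.1164 ≈ 123.7113, and Bob receives 240 − x ≈ 116.2887.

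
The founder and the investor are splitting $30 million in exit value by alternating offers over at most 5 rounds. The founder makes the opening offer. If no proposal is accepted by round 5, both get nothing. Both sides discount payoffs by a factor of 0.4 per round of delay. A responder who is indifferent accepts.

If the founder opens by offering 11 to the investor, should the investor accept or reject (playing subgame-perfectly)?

Accept

Work out the investor's continuation value if the offer is rejected.
Round 5 (the founder proposes): rejection yields 0 for the investor; the founder offers 0 and keeps 30.
Round 4 (the investor proposes): the founder can get 30 next round, worth 0.4 × 30 = 12 now; the investor offers that and keeps 18.
Round 3 (the founder proposes): the investor can get 18 next round, worth 0.4 × 18 = 7.2 now. The founder offers 7.2 and keeps 30 − 7.2 = 22.8.
Round 2 (the investor proposes): the founder can get 22.8 next round, worth 0.4 × 22.8 = 9.12 now; the investor offers that and keeps 20.88.
So by rejecting in round 1, the investor gets 20.88 next round, worth 0.4 × 20.88 = 8.352 now.
Offer 11 ≥ 8.352, so the investor accepts.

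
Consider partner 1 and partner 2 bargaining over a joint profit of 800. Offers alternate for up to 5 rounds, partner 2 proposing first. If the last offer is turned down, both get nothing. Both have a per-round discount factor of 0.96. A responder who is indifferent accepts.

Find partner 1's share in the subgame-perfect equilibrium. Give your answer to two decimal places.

Round 5 (partner 2 proposes): partner 1 will accept anything ≥ 0, so partner 2 offers 0 and keeps 800.
Round 4 (partner 1 proposes): partner 2 can get 800 next round, worth 0.96 × 800 = 768 now; partner 1 offers that and keeps 32.
Round 3 (partner 2 proposes): partner 1 can get 32 next round, worth 0.96 × 32 = 30.72 now; partner 2 offers that and keeps 769.28.
Round 2 (partner 1 proposes): partner 2 can get 769.28 next round, worth 0.96 × 769.28 = 738.5088 now; partner 1 offers that and keeps 61.4912.
Round 1 (partner 2 proposes): partner 1 can get 61.4912 next round, worth 0.96 × 61.4912 = 59.031552 now; partner 2 offers that and keeps 740.968448.

59.03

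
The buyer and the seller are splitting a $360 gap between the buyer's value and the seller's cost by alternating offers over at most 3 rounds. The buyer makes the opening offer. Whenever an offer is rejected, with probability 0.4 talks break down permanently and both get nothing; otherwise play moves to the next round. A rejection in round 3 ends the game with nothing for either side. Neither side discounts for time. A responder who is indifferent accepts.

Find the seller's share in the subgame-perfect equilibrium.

Round 3 (the buyer proposes): rejection yields 0 for the seller; the buyer offers 0 and keeps 360.
Round 2 (the seller proposes): rejecting gives the buyer an expected 0.6 × 360 = 216; the seller offers that and keeps 144.
Round 1 (the buyer proposes): rejecting gives the seller an expected 0.6 × 144 = 86.4. The buyer offers 86.4 and keeps 360 − 86.4 = 273.6.

86.4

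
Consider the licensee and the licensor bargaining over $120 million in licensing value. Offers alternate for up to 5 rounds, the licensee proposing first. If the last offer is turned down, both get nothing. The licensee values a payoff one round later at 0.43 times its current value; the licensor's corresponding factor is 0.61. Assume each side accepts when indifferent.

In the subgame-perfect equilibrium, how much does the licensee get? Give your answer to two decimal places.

67.33

Round 5 (the licensee proposes): the licensor will accept anything ≥ 0, so the licensee offers 0 and keeps 120.
Round 4 (the licensor proposes): the licensee can get 120 next round, worth 0.43 × 120 = 51.6 now, so the licensor offers 51.6, keeping 68.4.
Round 3 (the licensee proposes): the licensor can get 68.4 next round, worth 0.61 × 68.4 = 41.724 now; the licensee offers that and keeps 78.276.
Round 2 (the licensor proposes): the licensee can get 78.276 next round, worth 0.43 × 78.276 = 33.65868 now; the licensor offers that and keeps 86.34132.
Round 1 (the licensee proposes): the licensor can get 86.34132 next round, worth 0.61 × 86.34132 = 52.6682052 now; the licensee offers that and keeps 67.3317948.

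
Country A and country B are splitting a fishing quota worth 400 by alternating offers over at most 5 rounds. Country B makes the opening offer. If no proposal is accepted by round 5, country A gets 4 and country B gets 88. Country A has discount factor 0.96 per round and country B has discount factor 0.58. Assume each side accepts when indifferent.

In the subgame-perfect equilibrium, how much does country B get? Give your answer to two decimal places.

147.68

Round 5 (country B proposes): country A gets 4 if talks fail, so country B offers 4 and keeps 396.
Round 4 (country A proposes): country B can get 396 next round, worth 0.58 × 396 = 229.68 now. Country A offers 229.68 and keeps 400 − 229.68 = 170.32.
Round 3 (country B proposes): country A can get 170.32 next round, worth 0.96 × 170.32 = 163.5072 now; country B offers that and keeps 236.4928.
Round 2 (country A proposes): country B can get 236.4928 next round, worth 0.58 × 236.4928 = 137.165824 now. Country A offers 137.165824 and keeps 400 − 137.165824 = 262.834176.
Round 1 (country B proposes): country A can get 262.834176 next round, worth 0.96 × 262.834176 = 252.32080896 now. Country B offers 252.32080896 and keeps 400 − 252.32080896 = 147.67919104.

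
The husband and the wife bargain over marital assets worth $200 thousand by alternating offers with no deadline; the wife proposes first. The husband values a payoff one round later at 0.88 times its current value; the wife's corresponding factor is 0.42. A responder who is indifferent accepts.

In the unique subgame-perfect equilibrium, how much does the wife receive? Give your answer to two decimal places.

38.07

When the wife proposes, the husband accepts any offer worth at least 0.88 times what the husband would get by proposing next round; and vice versa.
This gives x = 200 − 0.88y and y = 200 − 0.42x, where x and y are each side's share when it proposes.
Hence (1 − 0.88·0.42)x = 200(1 − 0.88), i.e. 0.6304·x = 24.
x ≈ 38.0711; the husband's share is 200 − x ≈ 161.9289.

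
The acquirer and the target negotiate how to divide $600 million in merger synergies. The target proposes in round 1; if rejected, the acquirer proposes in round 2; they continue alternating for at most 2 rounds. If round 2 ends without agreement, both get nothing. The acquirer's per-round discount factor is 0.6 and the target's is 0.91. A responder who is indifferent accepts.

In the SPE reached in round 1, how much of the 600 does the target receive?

Round 2 (the acquirer proposes): the target will accept anything ≥ 0, so the acquirer offers 0 and keeps 600.
Round 1 (the target proposes): the acquirer can get 600 next round, worth 0.6 × 600 = 360 now. The target offers 360 and keeps 600 − 360 = 240.

240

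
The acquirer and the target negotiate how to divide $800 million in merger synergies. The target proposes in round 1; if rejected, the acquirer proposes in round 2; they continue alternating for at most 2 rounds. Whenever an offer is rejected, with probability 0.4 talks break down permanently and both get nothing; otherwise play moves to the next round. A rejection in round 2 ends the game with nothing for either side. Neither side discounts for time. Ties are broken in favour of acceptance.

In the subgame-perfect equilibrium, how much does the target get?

320

Round 2 (the acquirer proposes): rejection yields 0 for the target; the acquirer offers 0 and keeps 800.
Round 1 (the target proposes): rejecting gives the acquirer an expected 0.6 × 800 = 480. The target offers 480 and keeps 800 − 480 = 320.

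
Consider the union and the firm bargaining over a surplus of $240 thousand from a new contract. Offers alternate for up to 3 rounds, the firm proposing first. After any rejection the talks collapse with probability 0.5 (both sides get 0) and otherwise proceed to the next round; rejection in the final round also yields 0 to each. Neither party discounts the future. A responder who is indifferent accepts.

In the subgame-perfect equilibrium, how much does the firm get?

Round 3 (the firm proposes): rejection yields 0 for the union; the firm offers 0 and keeps 240.
Round 2 (the union proposes): rejecting gives the firm an expected 0.5 × 240 = 120; the union offers that and keeps 120.
Round 1 (the firm proposes): rejecting gives the union an expected 0.5 × 120 = 60. The firm offers 60 and keeps 240 − 60 = 180.

180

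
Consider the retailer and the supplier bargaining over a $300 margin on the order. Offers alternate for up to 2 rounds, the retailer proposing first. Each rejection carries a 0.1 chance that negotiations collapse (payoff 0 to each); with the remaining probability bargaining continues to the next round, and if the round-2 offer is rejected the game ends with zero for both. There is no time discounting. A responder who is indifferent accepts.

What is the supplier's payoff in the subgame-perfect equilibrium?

Round 2 (the supplier proposes): the retailer will accept anything ≥ 0, so the supplier offers 0 and keeps 300.
Round 1 (the retailer proposes): rejecting gives the supplier an expected 0.9 × 300 = 270. The retailer offers 270 and keeps 300 − 270 = 30.

270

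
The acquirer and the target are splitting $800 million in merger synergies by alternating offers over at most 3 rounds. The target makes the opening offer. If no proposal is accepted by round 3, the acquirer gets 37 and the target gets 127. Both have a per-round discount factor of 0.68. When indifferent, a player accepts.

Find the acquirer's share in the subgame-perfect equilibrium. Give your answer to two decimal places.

191.19

Work backward from the last round.
Round 3 (the target proposes): the acquirer gets 37 if talks fail, so the target offers 37 and keeps 763.
Round 2 (the acquirer proposes): the target can get 763 next round, worth 0.68 × 763 = 518.84 now, so the acquirer offers 518.84, keeping 281.16.
Round 1 (the target proposes): the acquirer can get 281.16 next round, worth 0.68 × 281.16 = 191.1888 now. The target offers 191.1888 and keeps 800 − 191.1888 = 608.8112.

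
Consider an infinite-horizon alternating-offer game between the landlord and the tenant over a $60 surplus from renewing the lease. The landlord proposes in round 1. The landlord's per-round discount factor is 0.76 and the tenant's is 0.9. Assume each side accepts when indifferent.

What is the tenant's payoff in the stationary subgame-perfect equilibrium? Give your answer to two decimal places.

41.01

When the landlord proposes, the tenant accepts any offer worth at least 0.9 times what the tenant would get by proposing next round; and vice versa.
This gives x = 60 − 0.9y and y = 60 − 0.76x, where x and y are each side's share when it proposes.
Hence (1 − 0.9·0.76)x = 60(1 − 0.9), i.e. 0.316·x = 6.
x ≈ 18.9873; the tenant's share is 60 − x ≈ 41.0127.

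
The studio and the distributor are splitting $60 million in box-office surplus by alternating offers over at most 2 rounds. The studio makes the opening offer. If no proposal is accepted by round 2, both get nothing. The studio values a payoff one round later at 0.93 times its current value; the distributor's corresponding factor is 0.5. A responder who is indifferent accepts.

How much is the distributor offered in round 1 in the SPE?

30

Round 2 (the distributor proposes): the studio will accept anything ≥ 0, so the distributor offers 0 and keeps 60.
Round 1 (the studio proposes): the distributor can get 60 next round, worth 0.5 × 60 = 30 now. The studio offers 30 and keeps 60 − 30 = 30.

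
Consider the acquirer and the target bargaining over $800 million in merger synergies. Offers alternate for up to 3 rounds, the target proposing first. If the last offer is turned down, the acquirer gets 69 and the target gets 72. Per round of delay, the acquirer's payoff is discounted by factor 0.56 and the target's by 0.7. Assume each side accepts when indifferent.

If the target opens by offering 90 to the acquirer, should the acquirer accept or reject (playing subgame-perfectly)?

Reject

Round 3 (the target proposes): the acquirer gets 69 if talks fail, so the target offers 69 and keeps 731.
Round 2 (the acquirer proposes): the target can get 731 next round, worth 0.7 × 731 = 511.7 now; the acquirer offers that and keeps 288.3.
So by rejecting in round 1, the acquirer gets 288.3 next round, worth 0.56 × 288.3 = 161.448 now.
Offer 90 < 161.448, so the acquirer rejects.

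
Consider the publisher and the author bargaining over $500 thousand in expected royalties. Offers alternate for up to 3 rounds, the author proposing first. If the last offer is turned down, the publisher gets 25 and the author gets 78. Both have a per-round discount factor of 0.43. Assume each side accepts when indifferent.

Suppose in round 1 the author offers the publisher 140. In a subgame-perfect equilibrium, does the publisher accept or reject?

Work out the publisher's continuation value if the offer is rejected.
Round 3 (the author proposes): the publisher gets 25 if talks fail, so the author offers 25 and keeps 475.
Round 2 (the publisher proposes): the author can get 475 next round, worth 0.43 × 475 = 204.25 now; the publisher offers that and keeps 295.75.
So by rejecting in round 1, the publisher gets 295.75 next round, worth 0.43 × 295.75 = 127.1725 now.
Offer 140 ≥ 127.1725, so the publisher accepts.

Accept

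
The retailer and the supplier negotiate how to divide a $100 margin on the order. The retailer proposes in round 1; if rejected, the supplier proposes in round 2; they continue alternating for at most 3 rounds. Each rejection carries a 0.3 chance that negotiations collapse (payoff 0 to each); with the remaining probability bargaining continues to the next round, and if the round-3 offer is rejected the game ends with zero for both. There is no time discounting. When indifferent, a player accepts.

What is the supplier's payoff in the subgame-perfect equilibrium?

Round 3 (the retailer proposes): the supplier will accept anything ≥ 0, so the retailer offers 0 and keeps 100.
Round 2 (the supplier proposes): rejecting gives the retailer an expected 0.7 × 100 = 70, so the supplier offers 70, keeping 30.
Round 1 (the retailer proposes): rejecting gives the supplier an expected 0.7 × 30 = 21. The retailer offers 21 and keeps 100 − 21 = 79.

21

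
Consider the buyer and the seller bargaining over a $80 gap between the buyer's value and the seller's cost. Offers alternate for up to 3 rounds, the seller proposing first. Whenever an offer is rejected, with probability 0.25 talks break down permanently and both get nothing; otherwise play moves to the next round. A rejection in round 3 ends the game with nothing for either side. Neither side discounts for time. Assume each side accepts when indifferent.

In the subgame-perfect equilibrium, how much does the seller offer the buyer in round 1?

15

Round 3 (the seller proposes): rejection yields 0 for the buyer; the seller offers 0 and keeps 80.
Round 2 (the buyer proposes): rejecting gives the seller an expected 0.75 × 80 = 60; the buyer offers that and keeps 20.
Round 1 (the seller proposes): rejecting gives the buyer an expected 0.75 × 20 = 15. The seller offers 15 and keeps 80 − 15 = 65.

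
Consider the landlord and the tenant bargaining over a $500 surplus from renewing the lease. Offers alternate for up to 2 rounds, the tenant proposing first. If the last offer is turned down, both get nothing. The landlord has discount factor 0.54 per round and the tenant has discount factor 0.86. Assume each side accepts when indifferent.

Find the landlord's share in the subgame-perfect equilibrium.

270

Round 2 (the landlord proposes): the tenant will accept anything ≥ 0, so the landlord offers 0 and keeps 500.
Round 1 (the tenant proposes): the landlord can get 500 next round, worth 0.54 × 500 = 270 now; the tenant offers that and keeps 230.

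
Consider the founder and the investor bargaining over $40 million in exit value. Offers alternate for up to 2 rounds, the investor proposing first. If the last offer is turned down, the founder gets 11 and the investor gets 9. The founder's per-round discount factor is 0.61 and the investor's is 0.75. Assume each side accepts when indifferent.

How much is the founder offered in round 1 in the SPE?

18.91

Round 2 (the founder proposes): the investor gets 9 if talks fail, so the founder offers 9 and keeps 31.
Round 1 (the investor proposes): the founder can get 31 next round, worth 0.61 × 31 = 18.91 now; the investor offers that and keeps 21.09.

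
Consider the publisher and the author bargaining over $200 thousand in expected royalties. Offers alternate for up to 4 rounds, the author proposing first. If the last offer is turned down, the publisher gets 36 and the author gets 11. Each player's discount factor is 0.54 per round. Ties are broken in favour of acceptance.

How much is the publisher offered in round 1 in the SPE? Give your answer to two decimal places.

79.44

Round 4 (the publisher proposes): the author gets 11 if talks fail, so the publisher offers 11 and keeps 189.
Round 3 (the author proposes): the publisher can get 189 next round, worth 0.54 × 189 = 102.06 now; the author offers that and keeps 97.94.
Round 2 (the publisher proposes): the author can get 97.94 next round, worth 0.54 × 97.94 = 52.8876 now, so the publisher offers 52.8876, keeping 147.1124.
Round 1 (the author proposes): the publisher can get 147.1124 next round, worth 0.54 × 147.1124 = 79.440696 now, so the author offers 79.440696, keeping 120.559304.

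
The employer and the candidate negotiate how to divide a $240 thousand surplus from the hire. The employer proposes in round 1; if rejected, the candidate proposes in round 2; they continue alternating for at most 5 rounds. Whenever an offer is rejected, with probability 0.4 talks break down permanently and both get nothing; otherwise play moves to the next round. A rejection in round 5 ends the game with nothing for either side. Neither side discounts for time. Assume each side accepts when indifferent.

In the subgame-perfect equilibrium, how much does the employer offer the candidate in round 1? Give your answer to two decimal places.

78.34

By backward induction:
Round 5 (the employer proposes): the candidate will accept anything ≥ 0, so the employer offers 0 and keeps 240.
Round 4 (the candidate proposes): rejecting gives the employer an expected 0.6 × 240 = 144, so the candidate offers 144, keeping 96.
Round 3 (the employer proposes): rejecting gives the candidate an expected 0.6 × 96 = 57.6; the employer offers that and keeps 182.4.
Round 2 (the candidate proposes): rejecting gives the employer an expected 0.6 × 182.4 = 109.44, so the candidate offers 109.44, keeping 130.56.
Round 1 (the employer proposes): rejecting gives the candidate an expected 0.6 × 130.56 = 78.336. The employer offers 78.336 and keeps 240 − 78.336 = 161.664.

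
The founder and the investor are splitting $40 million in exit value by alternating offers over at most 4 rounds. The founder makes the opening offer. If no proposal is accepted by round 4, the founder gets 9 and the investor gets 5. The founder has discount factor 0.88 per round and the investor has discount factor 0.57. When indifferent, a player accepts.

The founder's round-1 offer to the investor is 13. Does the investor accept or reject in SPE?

Accept

Round 4 (the investor proposes): the founder gets 9 if talks fail, so the investor offers 9 and keeps 31.
Round 3 (the founder proposes): the investor can get 31 next round, worth 0.57 × 31 = 17.67 now. The founder offers 17.67 and keeps 40 − 17.67 = 22.33.
Round 2 (the investor proposes): the founder can get 22.33 next round, worth 0.88 × 22.33 = 19.6504 now, so the investor offers 19.6504, keeping 20.3496.
So by rejecting in round 1, the investor gets 20.3496 next round, worth 0.57 × 20.3496 = 11.599272 now.
Offer 13 ≥ 11.599272, so the investor accepts.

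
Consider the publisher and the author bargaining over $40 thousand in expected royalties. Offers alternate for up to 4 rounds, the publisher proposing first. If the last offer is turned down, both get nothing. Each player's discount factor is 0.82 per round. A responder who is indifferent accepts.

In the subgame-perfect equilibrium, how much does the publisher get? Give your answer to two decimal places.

12.04

By backward induction:
Round 4 (the author proposes): the publisher will accept anything ≥ 0, so the author offers 0 and keeps 40.
Round 3 (the publisher proposes): the author can get 40 next round, worth 0.82 × 40 = 32.8 now. The publisher offers 32.8 and keeps 40 − 32.8 = 7.2.
Round 2 (the author proposes): the publisher can get 7.2 next round, worth 0.82 × 7.2 = 5.904 now. The author offers 5.904 and keeps 40 − 5.904 = 34.096.
Round 1 (the publisher proposes): the author can get 34.096 next round, worth 0.82 × 34.096 = 27.95872 now, so the publisher offers 27.95872, keeping 12.04128.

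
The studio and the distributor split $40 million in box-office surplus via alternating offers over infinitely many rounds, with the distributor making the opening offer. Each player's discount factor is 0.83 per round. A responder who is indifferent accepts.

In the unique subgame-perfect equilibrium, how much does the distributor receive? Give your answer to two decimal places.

21.86

In a stationary SPE each proposer offers the other exactly their discounted continuation value.
If the distributor keeps x when proposing and the studio keeps y when proposing, then x = 40 − 0.83y and y = 40 − 0.83x.
Solving: x = 40(1 − 0.83) / (1 − 0.83·0.83) = 6.8 / 0.3111 ≈ 21.8579.
The studio gets 40 − 21.8579 ≈ 18.1421.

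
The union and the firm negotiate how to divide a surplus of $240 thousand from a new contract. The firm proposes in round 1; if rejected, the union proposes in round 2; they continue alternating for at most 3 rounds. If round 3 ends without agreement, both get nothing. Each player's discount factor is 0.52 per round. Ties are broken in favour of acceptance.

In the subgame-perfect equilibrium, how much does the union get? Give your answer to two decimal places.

Round 3 (the firm proposes): the union will accept anything ≥ 0, so the firm offers 0 and keeps 240.
Round 2 (the union proposes): the firm can get 240 next round, worth 0.52 × 240 = 124.8 now; the union offers that and keeps 115.2.
Round 1 (the firm proposes): the union can get 115.2 next round, worth 0.52 × 115.2 = 59.904 now. The firm offers 59.904 and keeps 240 − 59.904 = 180.096.

59.90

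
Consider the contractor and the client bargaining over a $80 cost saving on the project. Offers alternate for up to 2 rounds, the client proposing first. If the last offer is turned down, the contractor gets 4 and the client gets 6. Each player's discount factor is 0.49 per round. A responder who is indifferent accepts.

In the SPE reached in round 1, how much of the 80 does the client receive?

By backward induction:
Round 2 (the contractor proposes): the client gets 6 if talks fail, so the contractor offers 6 and keeps 74.
Round 1 (the client proposes): the contractor can get 74 next round, worth 0.49 × 74 = 36.26 now. The client offers 36.26 and keeps 80 − 36.26 = 43.74.

43.74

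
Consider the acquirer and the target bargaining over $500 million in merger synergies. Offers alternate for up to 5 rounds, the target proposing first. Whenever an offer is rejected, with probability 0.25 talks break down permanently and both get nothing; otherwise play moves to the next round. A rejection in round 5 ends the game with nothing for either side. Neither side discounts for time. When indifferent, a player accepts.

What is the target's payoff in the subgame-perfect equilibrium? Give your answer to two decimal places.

Round 5 (the target proposes): the acquirer will accept anything ≥ 0, so the target offers 0 and keeps 500.
Round 4 (the acquirer proposes): rejecting gives the target an expected 0.75 × 500 = 375. The acquirer offers 375 and keeps 500 − 375 = 125.
Round 3 (the target proposes): rejecting gives the acquirer an expected 0.75 × 125 = 93.75, so the target offers 93.75, keeping 406.25.
Round 2 (the acquirer proposes): rejecting gives the target an expected 0.75 × 406.25 = 304.6875, so the acquirer offers 304.6875, keeping 195.3125.
Round 1 (the target proposes): rejecting gives the acquirer an expected 0.75 × 195.3125 = 146.484375. The target offers 146.484375 and keeps 500 − 146.484375 = 353.515625.

353.52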